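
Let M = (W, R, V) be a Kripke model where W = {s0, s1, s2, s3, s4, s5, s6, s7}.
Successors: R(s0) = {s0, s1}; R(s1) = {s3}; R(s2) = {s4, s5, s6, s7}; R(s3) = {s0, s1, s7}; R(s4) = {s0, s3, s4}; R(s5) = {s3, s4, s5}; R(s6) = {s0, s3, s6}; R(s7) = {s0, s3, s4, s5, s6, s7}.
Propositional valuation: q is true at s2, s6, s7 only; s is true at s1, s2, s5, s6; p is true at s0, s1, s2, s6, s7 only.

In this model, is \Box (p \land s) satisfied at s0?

No

At s0: \Box (p \land s) requires p \land s at every successor {s0, s1}.
  p \land s fails at s0, so \Box (p \land s) is false at s0.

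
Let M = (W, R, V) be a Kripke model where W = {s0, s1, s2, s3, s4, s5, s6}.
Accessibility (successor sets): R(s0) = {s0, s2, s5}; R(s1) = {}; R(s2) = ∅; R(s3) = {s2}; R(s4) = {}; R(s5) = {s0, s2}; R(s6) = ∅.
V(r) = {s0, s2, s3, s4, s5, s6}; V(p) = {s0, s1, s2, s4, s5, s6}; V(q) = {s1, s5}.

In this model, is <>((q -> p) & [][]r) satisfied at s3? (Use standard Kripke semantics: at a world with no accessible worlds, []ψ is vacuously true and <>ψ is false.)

Yes

Recall that []ψ holds at a world iff ψ holds at every accessible world, and <>ψ holds iff ψ holds at some accessible world.
At s3: <>((q -> p) & [][]r) requires (q -> p) & [][]r at some successor in {s2}.
  (q -> p) & [][]r holds at s2, so <>((q -> p) & [][]r) is true at s3.
    At s2: q -> p is true, [][]r is true, so (q -> p) & [][]r is true.
      At s2: no accessible worlds, so [][]r holds vacuously.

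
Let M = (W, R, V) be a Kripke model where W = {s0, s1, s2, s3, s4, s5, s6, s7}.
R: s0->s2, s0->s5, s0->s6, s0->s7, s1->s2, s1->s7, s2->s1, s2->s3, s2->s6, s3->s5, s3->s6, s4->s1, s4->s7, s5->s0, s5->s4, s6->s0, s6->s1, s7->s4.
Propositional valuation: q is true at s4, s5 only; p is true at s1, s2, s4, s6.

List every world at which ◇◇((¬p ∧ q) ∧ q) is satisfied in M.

s2, s5, s6

Recall that ◇ψ holds at a world iff ψ holds at some accessible world.
Let φ = ◇◇((¬p ∧ q) ∧ q). Evaluate φ at each world:
  s0 (successors {s2, s5, s6, s7}): φ is false.
  s1 (successors {s2, s7}): φ is false.
  s2 (successors {s1, s3, s6}): φ is true.
  s3 (successors {s5, s6}): φ is false.
  s4 (successors {s1, s7}): φ is false.
  s5 (successors {s0, s4}): φ is true.
  s6 (successors {s0, s1}): φ is true.
  s7 (successors {s4}): φ is false.
For instance, at s3:
  At s3: ◇◇((¬p ∧ q) ∧ q) requires ◇((¬p ∧ q) ∧ q) at some successor in {s5, s6}.
    At s5: ◇((¬p ∧ q) ∧ q) is false.
    At s6: ◇((¬p ∧ q) ∧ q) is false.
  So ◇◇((¬p ∧ q) ∧ q) is false at s3.
Satisfying worlds: {s2, s5, s6}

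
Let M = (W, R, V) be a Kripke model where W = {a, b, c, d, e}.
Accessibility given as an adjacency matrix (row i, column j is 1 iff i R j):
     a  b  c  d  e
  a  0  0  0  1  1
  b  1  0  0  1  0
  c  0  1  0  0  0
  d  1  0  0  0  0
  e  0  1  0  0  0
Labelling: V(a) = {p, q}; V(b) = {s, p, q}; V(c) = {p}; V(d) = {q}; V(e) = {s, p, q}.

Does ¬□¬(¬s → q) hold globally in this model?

Let φ = ¬□¬(¬s → q). Evaluate φ at each world:
  a (successors {d, e}): φ is true.
  b (successors {a, d}): φ is true.
  c (successors {b}): φ is true.
  d (successors {a}): φ is true.
  e (successors {b}): φ is true.
For instance, at a:
  At a: □¬(¬s → q) is false, so ¬□¬(¬s → q) is true.
    At a: □¬(¬s → q) requires ¬(¬s → q) at every successor {d, e}.
      ¬(¬s → q) fails at d, so □¬(¬s → q) is false at a.

Yes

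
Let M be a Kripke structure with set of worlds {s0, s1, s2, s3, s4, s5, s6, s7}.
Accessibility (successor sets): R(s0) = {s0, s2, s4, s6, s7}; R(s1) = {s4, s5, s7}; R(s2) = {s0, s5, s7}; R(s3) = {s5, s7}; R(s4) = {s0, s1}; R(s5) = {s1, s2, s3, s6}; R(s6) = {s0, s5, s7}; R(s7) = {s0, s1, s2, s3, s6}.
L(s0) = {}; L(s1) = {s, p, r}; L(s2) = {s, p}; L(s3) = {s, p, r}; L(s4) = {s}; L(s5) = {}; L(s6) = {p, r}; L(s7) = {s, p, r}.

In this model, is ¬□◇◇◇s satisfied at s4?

No

At s4: □◇◇◇s is true, so ¬□◇◇◇s is false.
  At s4: □◇◇◇s requires ◇◇◇s at every successor {s0, s1}.
      At s0: ◇◇◇s requires ◇◇s at some successor in {s0, s2, s4, s6, s7}.
        ◇◇s holds at s0, so ◇◇◇s is true at s0.
      At s1: ◇◇◇s requires ◇◇s at some successor in {s4, s5, s7}.
        ◇◇s holds at s4, so ◇◇◇s is true at s1.
  So □◇◇◇s is true at s4.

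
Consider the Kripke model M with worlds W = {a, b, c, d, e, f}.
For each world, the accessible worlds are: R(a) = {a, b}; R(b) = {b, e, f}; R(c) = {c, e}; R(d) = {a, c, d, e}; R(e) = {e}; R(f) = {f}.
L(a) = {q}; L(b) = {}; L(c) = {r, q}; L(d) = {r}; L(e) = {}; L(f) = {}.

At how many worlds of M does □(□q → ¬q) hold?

6

Let φ = □(□q → ¬q). Evaluate φ at each world:
  a (successors {a, b}): φ is true.
  b (successors {b, e, f}): φ is true.
  c (successors {c, e}): φ is true.
  d (successors {a, c, d, e}): φ is true.
  e (successors {e}): φ is true.
  f (successors {f}): φ is true.
For instance, at d:
  At d: □(□q → ¬q) requires □q → ¬q at every successor {a, c, d, e}.
    At a: □q → ¬q is true.
    At c: □q → ¬q is true.
    At d: □q → ¬q is true.
    At e: □q → ¬q is true.
  So □(□q → ¬q) is true at d.
Satisfying worlds: {a, b, c, d, e, f}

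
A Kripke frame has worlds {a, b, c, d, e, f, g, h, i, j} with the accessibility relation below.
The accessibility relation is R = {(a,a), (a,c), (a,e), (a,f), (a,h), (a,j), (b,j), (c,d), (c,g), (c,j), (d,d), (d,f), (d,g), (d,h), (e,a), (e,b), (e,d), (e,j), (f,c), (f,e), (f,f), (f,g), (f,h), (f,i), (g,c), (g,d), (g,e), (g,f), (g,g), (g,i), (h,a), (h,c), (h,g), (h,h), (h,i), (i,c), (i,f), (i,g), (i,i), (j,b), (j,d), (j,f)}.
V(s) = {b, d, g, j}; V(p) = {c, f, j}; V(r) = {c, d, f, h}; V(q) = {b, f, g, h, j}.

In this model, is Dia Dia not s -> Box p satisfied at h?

No

At h: Dia Dia not s is true, Box p is false, so Dia Dia not s -> Box p is false.
  At h: Dia Dia not s requires Dia not s at some successor in {a, c, g, h, i}.
    Dia not s holds at a, so Dia Dia not s is true at h.
      At a: Dia not s requires not s at some successor in {a, c, e, f, h, j}.
        not s holds at a, so Dia not s is true at a.
  At h: Box p requires p at every successor {a, c, g, h, i}.
    p fails at a, so Box p is false at h.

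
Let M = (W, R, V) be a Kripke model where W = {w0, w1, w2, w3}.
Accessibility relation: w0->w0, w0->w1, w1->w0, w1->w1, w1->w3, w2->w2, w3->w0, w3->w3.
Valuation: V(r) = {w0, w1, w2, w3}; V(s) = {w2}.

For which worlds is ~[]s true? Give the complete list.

Let φ = ~[]s. Evaluate φ at each world:
  w0 (successors {w0, w1}): φ is true.
  w1 (successors {w0, w1, w3}): φ is true.
  w2 (successors {w2}): φ is false.
  w3 (successors {w0, w3}): φ is true.
For instance, at w0:
  At w0: []s is false, so ~[]s is true.
    At w0: []s requires s at every successor {w0, w1}.
      s fails at w0, so []s is false at w0.
Satisfying worlds: {w0, w1, w3}

w0, w1, w3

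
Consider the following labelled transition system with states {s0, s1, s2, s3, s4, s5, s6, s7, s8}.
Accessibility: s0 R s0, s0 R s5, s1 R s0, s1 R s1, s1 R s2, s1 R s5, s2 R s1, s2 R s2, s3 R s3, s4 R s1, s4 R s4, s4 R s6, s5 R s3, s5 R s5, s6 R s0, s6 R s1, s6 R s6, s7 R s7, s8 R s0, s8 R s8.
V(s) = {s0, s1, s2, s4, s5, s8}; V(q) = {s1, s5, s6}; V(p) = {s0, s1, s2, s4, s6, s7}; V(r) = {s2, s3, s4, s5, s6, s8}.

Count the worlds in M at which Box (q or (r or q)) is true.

Let φ = Box (q or (r or q)). Evaluate φ at each world:
  s0 (successors {s0, s5}): φ is false.
  s1 (successors {s0, s1, s2, s5}): φ is false.
  s2 (successors {s1, s2}): φ is true.
  s3 (successors {s3}): φ is true.
  s4 (successors {s1, s4, s6}): φ is true.
  s5 (successors {s3, s5}): φ is true.
  s6 (successors {s0, s1, s6}): φ is false.
  s7 (successors {s7}): φ is false.
  s8 (successors {s0, s8}): φ is false.
For instance, at s0:
  At s0: Box (q or (r or q)) requires q or (r or q) at every successor {s0, s5}.
    q or (r or q) fails at s0, so Box (q or (r or q)) is false at s0.
Satisfying worlds: {s2, s3, s4, s5}

4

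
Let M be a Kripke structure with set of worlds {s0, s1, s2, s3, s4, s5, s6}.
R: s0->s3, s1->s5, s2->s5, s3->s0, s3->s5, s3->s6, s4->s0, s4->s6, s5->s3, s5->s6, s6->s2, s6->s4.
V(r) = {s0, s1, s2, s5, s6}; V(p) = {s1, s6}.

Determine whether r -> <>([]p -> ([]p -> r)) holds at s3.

Yes

At s3: r is false, <>([]p -> ([]p -> r)) is true, so r -> <>([]p -> ([]p -> r)) is true.
  At s3: <>([]p -> ([]p -> r)) requires []p -> ([]p -> r) at some successor in {s0, s5, s6}.
    []p -> ([]p -> r) holds at s0, so <>([]p -> ([]p -> r)) is true at s3.
      At s0: []p is false, []p -> r is true, so []p -> ([]p -> r) is true.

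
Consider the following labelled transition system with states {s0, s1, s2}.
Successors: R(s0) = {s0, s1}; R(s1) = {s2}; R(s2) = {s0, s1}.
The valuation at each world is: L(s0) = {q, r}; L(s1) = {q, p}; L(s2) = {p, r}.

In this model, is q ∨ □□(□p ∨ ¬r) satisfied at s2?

No

At s2: q is false, □□(□p ∨ ¬r) is false, so q ∨ □□(□p ∨ ¬r) is false.
  At s2: □□(□p ∨ ¬r) requires □(□p ∨ ¬r) at every successor {s0, s1}.
    □(□p ∨ ¬r) fails at s0, so □□(□p ∨ ¬r) is false at s2.
      At s0: □(□p ∨ ¬r) requires □p ∨ ¬r at every successor {s0, s1}.
        □p ∨ ¬r fails at s0, so □(□p ∨ ¬r) is false at s0.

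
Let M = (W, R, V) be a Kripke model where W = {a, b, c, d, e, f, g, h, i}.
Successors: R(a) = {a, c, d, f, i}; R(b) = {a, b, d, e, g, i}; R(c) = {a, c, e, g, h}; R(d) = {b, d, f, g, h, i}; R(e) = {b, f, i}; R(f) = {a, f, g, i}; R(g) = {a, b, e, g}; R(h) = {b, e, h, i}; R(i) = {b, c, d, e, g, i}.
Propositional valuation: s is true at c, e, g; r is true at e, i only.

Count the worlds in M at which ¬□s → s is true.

Recall that □ψ holds at a world iff ψ holds at every accessible world, and ◇ψ holds iff ψ holds at some accessible world.
Let φ = ¬□s → s. Evaluate φ at each world:
  a (successors {a, c, d, f, i}): φ is false.
  b (successors {a, b, d, e, g, i}): φ is false.
  c (successors {a, c, e, g, h}): φ is true.
  d (successors {b, d, f, g, h, i}): φ is false.
  e (successors {b, f, i}): φ is true.
  f (successors {a, f, g, i}): φ is false.
  g (successors {a, b, e, g}): φ is true.
  h (successors {b, e, h, i}): φ is false.
  i (successors {b, c, d, e, g, i}): φ is false.
For instance, at g:
  At g: ¬□s is true, s is true, so ¬□s → s is true.
    At g: □s is false, so ¬□s is true.
      At g: □s requires s at every successor {a, b, e, g}.
        s fails at a, so □s is false at g.
Satisfying worlds: {c, e, g}

3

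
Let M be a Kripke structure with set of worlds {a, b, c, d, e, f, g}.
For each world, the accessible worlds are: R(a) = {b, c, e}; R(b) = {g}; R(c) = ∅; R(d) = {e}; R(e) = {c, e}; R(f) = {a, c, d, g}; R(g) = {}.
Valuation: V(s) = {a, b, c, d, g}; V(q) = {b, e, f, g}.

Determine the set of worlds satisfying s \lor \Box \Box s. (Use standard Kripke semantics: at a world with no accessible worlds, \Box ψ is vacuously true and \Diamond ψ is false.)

a, b, c, d, g

Let φ = s \lor \Box \Box s. Evaluate φ at each world:
  a (successors {b, c, e}): φ is true.
  b (successors {g}): φ is true.
  c (successors ∅): φ is true.
  d (successors {e}): φ is true.
  e (successors {c, e}): φ is false.
  f (successors {a, c, d, g}): φ is false.
  g (successors ∅): φ is true.
For instance, at d:
  At d: s is true, \Box \Box s is false, so s \lor \Box \Box s is true.
    At d: \Box \Box s requires \Box s at every successor {e}.
      \Box s fails at e, so \Box \Box s is false at d.
Satisfying worlds: {a, b, c, d, g}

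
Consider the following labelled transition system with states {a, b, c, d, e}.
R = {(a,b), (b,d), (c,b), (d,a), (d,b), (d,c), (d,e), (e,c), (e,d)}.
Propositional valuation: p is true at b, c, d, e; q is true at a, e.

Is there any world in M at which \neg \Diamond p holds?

Let φ = \neg \Diamond p. Evaluate φ at each world:
  a (successors {b}): φ is false.
  b (successors {d}): φ is false.
  c (successors {b}): φ is false.
  d (successors {a, b, c, e}): φ is false.
  e (successors {c, d}): φ is false.
For instance, at c:
  At c: \Diamond p is true, so \neg \Diamond p is false.
    At c: \Diamond p requires p at some successor in {b}.
      p holds at b, so \Diamond p is true at c.

No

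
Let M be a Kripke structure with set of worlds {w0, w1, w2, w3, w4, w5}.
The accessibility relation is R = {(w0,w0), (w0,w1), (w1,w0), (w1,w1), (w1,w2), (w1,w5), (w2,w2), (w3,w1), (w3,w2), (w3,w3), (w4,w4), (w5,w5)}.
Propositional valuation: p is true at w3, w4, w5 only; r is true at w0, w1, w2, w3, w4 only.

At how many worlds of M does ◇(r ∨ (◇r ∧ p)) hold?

Let φ = ◇(r ∨ (◇r ∧ p)). Evaluate φ at each world:
  w0 (successors {w0, w1}): φ is true.
  w1 (successors {w0, w1, w2, w5}): φ is true.
  w2 (successors {w2}): φ is true.
  w3 (successors {w1, w2, w3}): φ is true.
  w4 (successors {w4}): φ is true.
  w5 (successors {w5}): φ is false.
For instance, at w4:
  At w4: ◇(r ∨ (◇r ∧ p)) requires r ∨ (◇r ∧ p) at some successor in {w4}.
    r ∨ (◇r ∧ p) holds at w4, so ◇(r ∨ (◇r ∧ p)) is true at w4.
      At w4: r is true, ◇r ∧ p is true, so r ∨ (◇r ∧ p) is true.
Satisfying worlds: {w0, w1, w2, w3, w4}

5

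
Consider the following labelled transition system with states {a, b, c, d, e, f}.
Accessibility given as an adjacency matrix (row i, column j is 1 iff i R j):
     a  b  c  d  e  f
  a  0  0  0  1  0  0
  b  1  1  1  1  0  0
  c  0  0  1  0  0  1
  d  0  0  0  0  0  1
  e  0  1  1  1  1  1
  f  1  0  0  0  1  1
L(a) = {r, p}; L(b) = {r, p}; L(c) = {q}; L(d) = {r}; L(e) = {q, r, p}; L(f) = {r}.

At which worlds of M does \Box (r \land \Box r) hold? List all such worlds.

Let φ = \Box (r \land \Box r). Evaluate φ at each world:
  a (successors {d}): φ is true.
  b (successors {a, b, c, d}): φ is false.
  c (successors {c, f}): φ is false.
  d (successors {f}): φ is true.
  e (successors {b, c, d, e, f}): φ is false.
  f (successors {a, e, f}): φ is false.
For instance, at d:
  At d: \Box (r \land \Box r) requires r \land \Box r at every successor {f}.
      At f: r is true, \Box r is true, so r \land \Box r is true.
  So \Box (r \land \Box r) is true at d.
Satisfying worlds: {a, d}

a, d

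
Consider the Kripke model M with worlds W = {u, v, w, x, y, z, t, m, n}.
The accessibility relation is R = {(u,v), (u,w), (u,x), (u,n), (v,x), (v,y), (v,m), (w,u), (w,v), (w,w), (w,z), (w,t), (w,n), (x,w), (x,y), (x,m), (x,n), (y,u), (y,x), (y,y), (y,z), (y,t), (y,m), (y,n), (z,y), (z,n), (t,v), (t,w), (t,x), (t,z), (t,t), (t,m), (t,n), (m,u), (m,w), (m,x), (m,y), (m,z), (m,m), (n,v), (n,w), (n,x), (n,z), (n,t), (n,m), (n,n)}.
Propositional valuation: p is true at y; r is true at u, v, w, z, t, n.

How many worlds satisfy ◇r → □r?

2

Let φ = ◇r → □r. Evaluate φ at each world:
  u (successors {v, w, x, n}): φ is false.
  v (successors {x, y, m}): φ is true.
  w (successors {u, v, w, z, t, n}): φ is true.
  x (successors {w, y, m, n}): φ is false.
  y (successors {u, x, y, z, t, m, n}): φ is false.
  z (successors {y, n}): φ is false.
  t (successors {v, w, x, z, t, m, n}): φ is false.
  m (successors {u, w, x, y, z, m}): φ is false.
  n (successors {v, w, x, z, t, m, n}): φ is false.
For instance, at z:
  At z: ◇r is true, □r is false, so ◇r → □r is false.
    At z: ◇r requires r at some successor in {y, n}.
      r holds at n, so ◇r is true at z.
    At z: □r requires r at every successor {y, n}.
      r fails at y, so □r is false at z.
Satisfying worlds: {v, w}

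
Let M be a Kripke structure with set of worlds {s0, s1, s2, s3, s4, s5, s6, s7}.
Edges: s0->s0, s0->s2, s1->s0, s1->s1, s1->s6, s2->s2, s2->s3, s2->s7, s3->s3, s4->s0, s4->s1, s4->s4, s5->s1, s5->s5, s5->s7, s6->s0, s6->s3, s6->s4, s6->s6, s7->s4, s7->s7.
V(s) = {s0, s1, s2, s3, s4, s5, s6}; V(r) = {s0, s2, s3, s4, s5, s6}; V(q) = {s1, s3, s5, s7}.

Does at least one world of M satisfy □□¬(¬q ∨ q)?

Let φ = □□¬(¬q ∨ q). Evaluate φ at each world:
  s0 (successors {s0, s2}): φ is false.
  s1 (successors {s0, s1, s6}): φ is false.
  s2 (successors {s2, s3, s7}): φ is false.
  s3 (successors {s3}): φ is false.
  s4 (successors {s0, s1, s4}): φ is false.
  s5 (successors {s1, s5, s7}): φ is false.
  s6 (successors {s0, s3, s4, s6}): φ is false.
  s7 (successors {s4, s7}): φ is false.
For instance, at s4:
  At s4: □□¬(¬q ∨ q) requires □¬(¬q ∨ q) at every successor {s0, s1, s4}.
    □¬(¬q ∨ q) fails at s0, so □□¬(¬q ∨ q) is false at s4.
      At s0: □¬(¬q ∨ q) requires ¬(¬q ∨ q) at every successor {s0, s2}.
        ¬(¬q ∨ q) fails at s0, so □¬(¬q ∨ q) is false at s0.

No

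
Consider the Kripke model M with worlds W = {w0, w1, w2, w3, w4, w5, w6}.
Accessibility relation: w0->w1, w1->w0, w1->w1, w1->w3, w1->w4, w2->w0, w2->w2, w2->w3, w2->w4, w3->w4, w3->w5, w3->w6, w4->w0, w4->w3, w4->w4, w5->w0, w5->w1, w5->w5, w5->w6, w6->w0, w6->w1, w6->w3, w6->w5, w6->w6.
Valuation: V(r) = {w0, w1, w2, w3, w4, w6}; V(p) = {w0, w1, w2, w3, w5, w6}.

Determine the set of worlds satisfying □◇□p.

Let φ = □◇□p. Evaluate φ at each world:
  w0 (successors {w1}): φ is true.
  w1 (successors {w0, w1, w3, w4}): φ is false.
  w2 (successors {w0, w2, w3, w4}): φ is false.
  w3 (successors {w4, w5, w6}): φ is true.
  w4 (successors {w0, w3, w4}): φ is false.
  w5 (successors {w0, w1, w5, w6}): φ is false.
  w6 (successors {w0, w1, w3, w5, w6}): φ is false.
For instance, at w2:
  At w2: □◇□p requires ◇□p at every successor {w0, w2, w3, w4}.
    ◇□p fails at w0, so □◇□p is false at w2.
      At w0: ◇□p requires □p at some successor in {w1}.
        At w1: □p is false.
      So ◇□p is false at w0.
Satisfying worlds: {w0, w3}

w0, w3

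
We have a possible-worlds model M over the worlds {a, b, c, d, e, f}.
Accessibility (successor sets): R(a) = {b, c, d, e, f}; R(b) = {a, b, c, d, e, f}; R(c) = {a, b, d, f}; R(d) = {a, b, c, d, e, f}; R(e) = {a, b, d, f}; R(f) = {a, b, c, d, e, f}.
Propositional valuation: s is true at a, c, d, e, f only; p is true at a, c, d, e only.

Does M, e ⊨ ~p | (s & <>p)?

Yes

At e: ~p is false, s & <>p is true, so ~p | (s & <>p) is true.
  At e: s is true, <>p is true, so s & <>p is true.
    At e: <>p requires p at some successor in {a, b, d, f}.
      p holds at a, so <>p is true at e.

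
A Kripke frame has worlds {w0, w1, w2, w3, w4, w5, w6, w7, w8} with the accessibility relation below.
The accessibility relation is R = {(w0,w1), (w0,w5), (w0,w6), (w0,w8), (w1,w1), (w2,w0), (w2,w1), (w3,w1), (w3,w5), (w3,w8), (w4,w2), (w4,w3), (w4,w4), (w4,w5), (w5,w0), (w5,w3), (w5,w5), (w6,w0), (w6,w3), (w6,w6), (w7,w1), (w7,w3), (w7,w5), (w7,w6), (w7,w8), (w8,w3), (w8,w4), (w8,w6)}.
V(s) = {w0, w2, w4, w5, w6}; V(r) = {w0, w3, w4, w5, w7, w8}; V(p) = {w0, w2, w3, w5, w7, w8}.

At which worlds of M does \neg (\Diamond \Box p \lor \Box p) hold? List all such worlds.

w1, w2, w6, w8

Let φ = \neg (\Diamond \Box p \lor \Box p). Evaluate φ at each world:
  w0 (successors {w1, w5, w6, w8}): φ is false.
  w1 (successors {w1}): φ is true.
  w2 (successors {w0, w1}): φ is true.
  w3 (successors {w1, w5, w8}): φ is false.
  w4 (successors {w2, w3, w4, w5}): φ is false.
  w5 (successors {w0, w3, w5}): φ is false.
  w6 (successors {w0, w3, w6}): φ is true.
  w7 (successors {w1, w3, w5, w6, w8}): φ is false.
  w8 (successors {w3, w4, w6}): φ is true.
For instance, at w4:
  At w4: \Diamond \Box p \lor \Box p is true, so \neg (\Diamond \Box p \lor \Box p) is false.
    At w4: \Diamond \Box p is true, \Box p is false, so \Diamond \Box p \lor \Box p is true.
      At w4: \Diamond \Box p requires \Box p at some successor in {w2, w3, w4, w5}.
        \Box p holds at w5, so \Diamond \Box p is true at w4.
      At w4: \Box p requires p at every successor {w2, w3, w4, w5}.
        p fails at w4, so \Box p is false at w4.
Satisfying worlds: {w1, w2, w6, w8}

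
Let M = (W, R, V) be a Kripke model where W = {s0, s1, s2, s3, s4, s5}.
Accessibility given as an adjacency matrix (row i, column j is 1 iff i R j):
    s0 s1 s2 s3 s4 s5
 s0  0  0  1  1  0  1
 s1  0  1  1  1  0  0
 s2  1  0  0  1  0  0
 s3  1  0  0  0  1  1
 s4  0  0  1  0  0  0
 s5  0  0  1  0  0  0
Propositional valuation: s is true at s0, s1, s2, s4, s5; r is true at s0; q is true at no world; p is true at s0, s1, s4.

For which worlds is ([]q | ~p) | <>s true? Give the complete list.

Let φ = ([]q | ~p) | <>s. Evaluate φ at each world:
  s0 (successors {s2, s3, s5}): φ is true.
  s1 (successors {s1, s2, s3}): φ is true.
  s2 (successors {s0, s3}): φ is true.
  s3 (successors {s0, s4, s5}): φ is true.
  s4 (successors {s2}): φ is true.
  s5 (successors {s2}): φ is true.
For instance, at s1:
  At s1: []q | ~p is false, <>s is true, so ([]q | ~p) | <>s is true.
    At s1: []q is false, ~p is false, so []q | ~p is false.
      At s1: []q requires q at every successor {s1, s2, s3}.
        q fails at s1, so []q is false at s1.
    At s1: <>s requires s at some successor in {s1, s2, s3}.
      s holds at s1, so <>s is true at s1.
Satisfying worlds: {s0, s1, s2, s3, s4, s5}

s0, s1, s2, s3, s4, s5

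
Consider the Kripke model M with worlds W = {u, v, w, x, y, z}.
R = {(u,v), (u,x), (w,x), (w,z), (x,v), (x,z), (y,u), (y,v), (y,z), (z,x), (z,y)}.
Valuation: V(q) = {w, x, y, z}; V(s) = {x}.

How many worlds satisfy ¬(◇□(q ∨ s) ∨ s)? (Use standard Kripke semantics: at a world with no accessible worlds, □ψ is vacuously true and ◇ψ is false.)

2

Let φ = ¬(◇□(q ∨ s) ∨ s). Evaluate φ at each world:
  u (successors {v, x}): φ is false.
  v (successors ∅): φ is true.
  w (successors {x, z}): φ is false.
  x (successors {v, z}): φ is false.
  y (successors {u, v, z}): φ is false.
  z (successors {x, y}): φ is true.
For instance, at u:
  At u: ◇□(q ∨ s) ∨ s is true, so ¬(◇□(q ∨ s) ∨ s) is false.
    At u: ◇□(q ∨ s) is true, s is false, so ◇□(q ∨ s) ∨ s is true.
      At u: ◇□(q ∨ s) requires □(q ∨ s) at some successor in {v, x}.
        □(q ∨ s) holds at v, so ◇□(q ∨ s) is true at u.
Satisfying worlds: {v, z}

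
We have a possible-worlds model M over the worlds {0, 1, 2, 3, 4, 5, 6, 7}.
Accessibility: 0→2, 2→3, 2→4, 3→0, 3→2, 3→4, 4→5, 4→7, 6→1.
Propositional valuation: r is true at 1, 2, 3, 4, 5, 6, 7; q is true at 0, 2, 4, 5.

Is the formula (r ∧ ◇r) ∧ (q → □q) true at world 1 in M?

No

At 1: r ∧ ◇r is false, q → □q is true, so (r ∧ ◇r) ∧ (q → □q) is false.
  At 1: r is true, ◇r is false, so r ∧ ◇r is false.
    At 1: no accessible worlds, so ◇r is false.
  At 1: q is false, □q is true, so q → □q is true.
    At 1: no accessible worlds, so □q holds vacuously.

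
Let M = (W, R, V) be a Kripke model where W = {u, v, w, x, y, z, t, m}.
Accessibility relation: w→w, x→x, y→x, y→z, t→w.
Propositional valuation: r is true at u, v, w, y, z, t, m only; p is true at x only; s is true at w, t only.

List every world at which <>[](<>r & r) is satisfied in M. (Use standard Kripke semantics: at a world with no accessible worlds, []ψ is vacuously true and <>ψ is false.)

w, y, t

Recall that []ψ holds at a world iff ψ holds at every accessible world, and <>ψ holds iff ψ holds at some accessible world.
Let φ = <>[](<>r & r). Evaluate φ at each world:
  u (successors ∅): φ is false.
  v (successors ∅): φ is false.
  w (successors {w}): φ is true.
  x (successors {x}): φ is false.
  y (successors {x, z}): φ is true.
  z (successors ∅): φ is false.
  t (successors {w}): φ is true.
  m (successors ∅): φ is false.
For instance, at x:
  At x: <>[](<>r & r) requires [](<>r & r) at some successor in {x}.
    At x: [](<>r & r) is false.
  So <>[](<>r & r) is false at x.
Satisfying worlds: {w, y, t}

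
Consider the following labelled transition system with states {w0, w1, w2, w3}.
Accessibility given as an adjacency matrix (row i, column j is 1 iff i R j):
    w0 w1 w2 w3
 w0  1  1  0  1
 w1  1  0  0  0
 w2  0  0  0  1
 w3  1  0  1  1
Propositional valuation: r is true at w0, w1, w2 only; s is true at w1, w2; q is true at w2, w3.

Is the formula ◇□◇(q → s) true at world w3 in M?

Yes

At w3: ◇□◇(q → s) requires □◇(q → s) at some successor in {w0, w2, w3}.
  □◇(q → s) holds at w0, so ◇□◇(q → s) is true at w3.
    At w0: □◇(q → s) requires ◇(q → s) at every successor {w0, w1, w3}.
      At w0: ◇(q → s) is true.
      At w1: ◇(q → s) is true.
      At w3: ◇(q → s) is true.
    So □◇(q → s) is true at w0.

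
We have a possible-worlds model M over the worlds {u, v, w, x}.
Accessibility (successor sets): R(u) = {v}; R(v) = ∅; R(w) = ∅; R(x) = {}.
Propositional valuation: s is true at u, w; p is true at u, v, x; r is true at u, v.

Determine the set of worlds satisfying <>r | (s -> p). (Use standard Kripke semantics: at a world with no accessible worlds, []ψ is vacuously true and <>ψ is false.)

u, v, x

Let φ = <>r | (s -> p). Evaluate φ at each world:
  u (successors {v}): φ is true.
  v (successors ∅): φ is true.
  w (successors ∅): φ is false.
  x (successors ∅): φ is true.
For instance, at u:
  At u: <>r is true, s -> p is true, so <>r | (s -> p) is true.
    At u: <>r requires r at some successor in {v}.
      r holds at v, so <>r is true at u.
Satisfying worlds: {u, v, x}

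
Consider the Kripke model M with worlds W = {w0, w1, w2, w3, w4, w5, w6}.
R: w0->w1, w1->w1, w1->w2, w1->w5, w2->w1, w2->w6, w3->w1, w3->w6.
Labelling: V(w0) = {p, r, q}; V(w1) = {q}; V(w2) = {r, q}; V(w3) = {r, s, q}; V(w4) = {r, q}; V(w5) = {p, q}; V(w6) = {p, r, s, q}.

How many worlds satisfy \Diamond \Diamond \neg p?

Let φ = \Diamond \Diamond \neg p. Evaluate φ at each world:
  w0 (successors {w1}): φ is true.
  w1 (successors {w1, w2, w5}): φ is true.
  w2 (successors {w1, w6}): φ is true.
  w3 (successors {w1, w6}): φ is true.
  w4 (successors ∅): φ is false.
  w5 (successors ∅): φ is false.
  w6 (successors ∅): φ is false.
For instance, at w1:
  At w1: \Diamond \Diamond \neg p requires \Diamond \neg p at some successor in {w1, w2, w5}.
    \Diamond \neg p holds at w1, so \Diamond \Diamond \neg p is true at w1.
      At w1: \Diamond \neg p requires \neg p at some successor in {w1, w2, w5}.
        \neg p holds at w1, so \Diamond \neg p is true at w1.
Satisfying worlds: {w0, w1, w2, w3}

4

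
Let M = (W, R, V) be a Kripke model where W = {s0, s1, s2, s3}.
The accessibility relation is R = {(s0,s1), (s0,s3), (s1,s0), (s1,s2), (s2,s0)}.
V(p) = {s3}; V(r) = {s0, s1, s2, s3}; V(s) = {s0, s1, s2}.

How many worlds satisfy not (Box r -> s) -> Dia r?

3

Let φ = not (Box r -> s) -> Dia r. Evaluate φ at each world:
  s0 (successors {s1, s3}): φ is true.
  s1 (successors {s0, s2}): φ is true.
  s2 (successors {s0}): φ is true.
  s3 (successors ∅): φ is false.
For instance, at s2:
  At s2: not (Box r -> s) is false, Dia r is true, so not (Box r -> s) -> Dia r is true.
    At s2: Box r -> s is true, so not (Box r -> s) is false.
      At s2: Box r is true, s is true, so Box r -> s is true.
    At s2: Dia r requires r at some successor in {s0}.
      r holds at s0, so Dia r is true at s2.
Satisfying worlds: {s0, s1, s2}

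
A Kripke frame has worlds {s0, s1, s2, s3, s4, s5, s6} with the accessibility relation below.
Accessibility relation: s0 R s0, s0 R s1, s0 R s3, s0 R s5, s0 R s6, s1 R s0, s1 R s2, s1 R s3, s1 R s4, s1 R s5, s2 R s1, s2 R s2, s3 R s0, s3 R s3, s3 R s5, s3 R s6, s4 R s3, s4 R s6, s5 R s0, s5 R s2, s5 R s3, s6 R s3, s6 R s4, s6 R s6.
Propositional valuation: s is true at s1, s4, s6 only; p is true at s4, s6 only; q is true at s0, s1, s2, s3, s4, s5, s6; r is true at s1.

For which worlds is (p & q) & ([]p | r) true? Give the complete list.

none

Let φ = (p & q) & ([]p | r). Evaluate φ at each world:
  s0 (successors {s0, s1, s3, s5, s6}): φ is false.
  s1 (successors {s0, s2, s3, s4, s5}): φ is false.
  s2 (successors {s1, s2}): φ is false.
  s3 (successors {s0, s3, s5, s6}): φ is false.
  s4 (successors {s3, s6}): φ is false.
  s5 (successors {s0, s2, s3}): φ is false.
  s6 (successors {s3, s4, s6}): φ is false.
For instance, at s4:
  At s4: p & q is true, []p | r is false, so (p & q) & ([]p | r) is false.
    At s4: []p is false, r is false, so []p | r is false.
      At s4: []p requires p at every successor {s3, s6}.
        p fails at s3, so []p is false at s4.
Satisfying worlds: none.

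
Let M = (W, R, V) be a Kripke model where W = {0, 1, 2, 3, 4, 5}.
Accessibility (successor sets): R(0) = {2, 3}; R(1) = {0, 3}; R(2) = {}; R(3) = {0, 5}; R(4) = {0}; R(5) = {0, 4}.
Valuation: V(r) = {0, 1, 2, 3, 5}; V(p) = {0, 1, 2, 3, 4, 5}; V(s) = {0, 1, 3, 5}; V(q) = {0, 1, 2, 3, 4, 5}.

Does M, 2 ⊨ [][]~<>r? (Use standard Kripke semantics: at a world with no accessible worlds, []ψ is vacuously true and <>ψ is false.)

At 2: no accessible worlds, so [][]~<>r holds vacuously.

Yes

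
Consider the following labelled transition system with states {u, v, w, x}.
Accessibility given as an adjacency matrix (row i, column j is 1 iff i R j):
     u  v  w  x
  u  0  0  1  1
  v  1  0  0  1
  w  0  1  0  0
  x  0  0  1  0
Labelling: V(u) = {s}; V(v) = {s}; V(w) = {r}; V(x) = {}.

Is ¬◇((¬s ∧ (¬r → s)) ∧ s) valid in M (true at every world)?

Let φ = ¬◇((¬s ∧ (¬r → s)) ∧ s). Evaluate φ at each world:
  u (successors {w, x}): φ is true.
  v (successors {u, x}): φ is true.
  w (successors {v}): φ is true.
  x (successors {w}): φ is true.
For instance, at v:
  At v: ◇((¬s ∧ (¬r → s)) ∧ s) is false, so ¬◇((¬s ∧ (¬r → s)) ∧ s) is true.
    At v: ◇((¬s ∧ (¬r → s)) ∧ s) requires (¬s ∧ (¬r → s)) ∧ s at some successor in {u, x}.
      At u: (¬s ∧ (¬r → s)) ∧ s is false.
      At x: (¬s ∧ (¬r → s)) ∧ s is false.
    So ◇((¬s ∧ (¬r → s)) ∧ s) is false at v.

Yes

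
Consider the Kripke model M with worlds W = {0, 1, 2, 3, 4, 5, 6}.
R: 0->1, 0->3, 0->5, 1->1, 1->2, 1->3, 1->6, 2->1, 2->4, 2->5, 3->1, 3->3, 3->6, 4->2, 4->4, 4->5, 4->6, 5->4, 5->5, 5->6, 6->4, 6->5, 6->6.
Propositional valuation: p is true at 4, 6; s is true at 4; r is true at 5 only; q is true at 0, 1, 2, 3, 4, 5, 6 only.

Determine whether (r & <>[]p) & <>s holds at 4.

No

At 4: r & <>[]p is false, <>s is true, so (r & <>[]p) & <>s is false.
  At 4: r is false, <>[]p is false, so r & <>[]p is false.
    At 4: <>[]p requires []p at some successor in {2, 4, 5, 6}.
      At 2: []p is false.
      At 4: []p is false.
      At 5: []p is false.
      At 6: []p is false.
    So <>[]p is false at 4.
  At 4: <>s requires s at some successor in {2, 4, 5, 6}.
    s holds at 4, so <>s is true at 4.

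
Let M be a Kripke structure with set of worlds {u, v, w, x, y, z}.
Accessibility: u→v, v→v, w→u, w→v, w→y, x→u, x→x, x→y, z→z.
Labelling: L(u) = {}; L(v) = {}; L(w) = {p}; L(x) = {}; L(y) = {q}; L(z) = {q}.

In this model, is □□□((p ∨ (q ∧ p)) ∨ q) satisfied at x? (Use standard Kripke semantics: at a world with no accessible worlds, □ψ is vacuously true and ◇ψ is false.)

No

Recall that □ψ holds at a world iff ψ holds at every accessible world, and ◇ψ holds iff ψ holds at some accessible world.
At x: □□□((p ∨ (q ∧ p)) ∨ q) requires □□((p ∨ (q ∧ p)) ∨ q) at every successor {u, x, y}.
  □□((p ∨ (q ∧ p)) ∨ q) fails at u, so □□□((p ∨ (q ∧ p)) ∨ q) is false at x.
    At u: □□((p ∨ (q ∧ p)) ∨ q) requires □((p ∨ (q ∧ p)) ∨ q) at every successor {v}.
      □((p ∨ (q ∧ p)) ∨ q) fails at v, so □□((p ∨ (q ∧ p)) ∨ q) is false at u.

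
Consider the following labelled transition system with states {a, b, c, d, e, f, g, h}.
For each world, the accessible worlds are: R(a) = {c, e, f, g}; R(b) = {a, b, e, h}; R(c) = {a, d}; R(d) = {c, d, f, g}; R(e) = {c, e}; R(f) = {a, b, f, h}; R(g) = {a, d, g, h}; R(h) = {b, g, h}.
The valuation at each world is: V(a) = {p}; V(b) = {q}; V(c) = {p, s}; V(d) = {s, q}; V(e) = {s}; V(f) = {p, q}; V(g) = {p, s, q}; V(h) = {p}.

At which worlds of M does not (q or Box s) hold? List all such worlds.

Recall that Box ψ holds at a world iff ψ holds at every accessible world, and Dia ψ holds iff ψ holds at some accessible world.
Let φ = not (q or Box s). Evaluate φ at each world:
  a (successors {c, e, f, g}): φ is true.
  b (successors {a, b, e, h}): φ is false.
  c (successors {a, d}): φ is true.
  d (successors {c, d, f, g}): φ is false.
  e (successors {c, e}): φ is false.
  f (successors {a, b, f, h}): φ is false.
  g (successors {a, d, g, h}): φ is false.
  h (successors {b, g, h}): φ is true.
For instance, at g:
  At g: q or Box s is true, so not (q or Box s) is false.
    At g: q is true, Box s is false, so q or Box s is true.
      At g: Box s requires s at every successor {a, d, g, h}.
        s fails at a, so Box s is false at g.
Satisfying worlds: {a, c, h}

a, c, h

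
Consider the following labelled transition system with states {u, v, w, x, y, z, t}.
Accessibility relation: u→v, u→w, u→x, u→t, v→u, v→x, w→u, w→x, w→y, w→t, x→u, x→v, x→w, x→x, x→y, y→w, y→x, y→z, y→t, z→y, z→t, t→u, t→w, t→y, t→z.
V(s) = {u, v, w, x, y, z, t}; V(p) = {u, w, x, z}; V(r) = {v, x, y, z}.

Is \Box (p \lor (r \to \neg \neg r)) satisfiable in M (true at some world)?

Let φ = \Box (p \lor (r \to \neg \neg r)). Evaluate φ at each world:
  u (successors {v, w, x, t}): φ is true.
  v (successors {u, x}): φ is true.
  w (successors {u, x, y, t}): φ is true.
  x (successors {u, v, w, x, y}): φ is true.
  y (successors {w, x, z, t}): φ is true.
  z (successors {y, t}): φ is true.
  t (successors {u, w, y, z}): φ is true.
Detail at u (witness):
  At u: \Box (p \lor (r \to \neg \neg r)) requires p \lor (r \to \neg \neg r) at every successor {v, w, x, t}.
    At v: p \lor (r \to \neg \neg r) is true.
    At w: p \lor (r \to \neg \neg r) is true.
    At x: p \lor (r \to \neg \neg r) is true.
    At t: p \lor (r \to \neg \neg r) is true.
  So \Box (p \lor (r \to \neg \neg r)) is true at u.

Yes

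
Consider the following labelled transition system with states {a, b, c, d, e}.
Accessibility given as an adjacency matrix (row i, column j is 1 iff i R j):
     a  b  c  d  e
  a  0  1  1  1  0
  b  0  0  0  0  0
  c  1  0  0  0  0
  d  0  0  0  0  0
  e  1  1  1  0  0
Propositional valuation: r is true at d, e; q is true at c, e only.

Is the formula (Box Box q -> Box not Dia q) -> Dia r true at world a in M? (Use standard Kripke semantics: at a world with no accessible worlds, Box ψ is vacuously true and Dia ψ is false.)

At a: Box Box q -> Box not Dia q is true, Dia r is true, so (Box Box q -> Box not Dia q) -> Dia r is true.
  At a: Box Box q is false, Box not Dia q is true, so Box Box q -> Box not Dia q is true.
    At a: Box Box q requires Box q at every successor {b, c, d}.
      Box q fails at c, so Box Box q is false at a.
    At a: Box not Dia q requires not Dia q at every successor {b, c, d}.
      At b: not Dia q is true.
      At c: not Dia q is true.
      At d: not Dia q is true.
    So Box not Dia q is true at a.
  At a: Dia r requires r at some successor in {b, c, d}.
    r holds at d, so Dia r is true at a.

Yes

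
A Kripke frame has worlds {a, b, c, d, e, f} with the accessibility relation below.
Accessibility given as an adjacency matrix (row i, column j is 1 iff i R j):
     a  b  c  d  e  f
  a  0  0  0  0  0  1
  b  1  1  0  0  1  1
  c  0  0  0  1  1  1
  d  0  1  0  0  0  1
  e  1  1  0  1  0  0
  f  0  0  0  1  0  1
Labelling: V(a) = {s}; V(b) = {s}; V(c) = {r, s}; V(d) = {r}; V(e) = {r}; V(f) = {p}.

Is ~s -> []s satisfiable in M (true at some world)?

Yes

Recall that []ψ holds at a world iff ψ holds at every accessible world, and <>ψ holds iff ψ holds at some accessible world.
Let φ = ~s -> []s. Evaluate φ at each world:
  a (successors {f}): φ is true.
  b (successors {a, b, e, f}): φ is true.
  c (successors {d, e, f}): φ is true.
  d (successors {b, f}): φ is false.
  e (successors {a, b, d}): φ is false.
  f (successors {d, f}): φ is false.
Detail at a (witness):
  At a: ~s is false, []s is false, so ~s -> []s is true.
    At a: []s requires s at every successor {f}.
      s fails at f, so []s is false at a.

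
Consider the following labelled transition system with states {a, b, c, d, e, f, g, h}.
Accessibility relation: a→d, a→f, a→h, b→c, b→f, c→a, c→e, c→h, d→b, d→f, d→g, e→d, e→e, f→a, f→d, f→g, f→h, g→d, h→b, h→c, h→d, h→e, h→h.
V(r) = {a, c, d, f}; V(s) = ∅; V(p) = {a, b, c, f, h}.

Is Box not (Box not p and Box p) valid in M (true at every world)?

Yes

Let φ = Box not (Box not p and Box p). Evaluate φ at each world:
  a (successors {d, f, h}): φ is true.
  b (successors {c, f}): φ is true.
  c (successors {a, e, h}): φ is true.
  d (successors {b, f, g}): φ is true.
  e (successors {d, e}): φ is true.
  f (successors {a, d, g, h}): φ is true.
  g (successors {d}): φ is true.
  h (successors {b, c, d, e, h}): φ is true.
For instance, at a:
  At a: Box not (Box not p and Box p) requires not (Box not p and Box p) at every successor {d, f, h}.
      At d: Box not p and Box p is false, so not (Box not p and Box p) is true.
      At f: Box not p and Box p is false, so not (Box not p and Box p) is true.
      At h: Box not p and Box p is false, so not (Box not p and Box p) is true.
  So Box not (Box not p and Box p) is true at a.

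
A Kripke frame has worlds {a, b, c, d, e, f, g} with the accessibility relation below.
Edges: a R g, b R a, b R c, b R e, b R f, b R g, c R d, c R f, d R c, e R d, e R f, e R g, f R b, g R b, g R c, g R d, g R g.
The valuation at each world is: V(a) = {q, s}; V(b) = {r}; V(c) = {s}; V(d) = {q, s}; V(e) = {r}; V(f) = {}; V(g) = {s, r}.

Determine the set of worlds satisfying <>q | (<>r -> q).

Let φ = <>q | (<>r -> q). Evaluate φ at each world:
  a (successors {g}): φ is true.
  b (successors {a, c, e, f, g}): φ is true.
  c (successors {d, f}): φ is true.
  d (successors {c}): φ is true.
  e (successors {d, f, g}): φ is true.
  f (successors {b}): φ is false.
  g (successors {b, c, d, g}): φ is true.
For instance, at e:
  At e: <>q is true, <>r -> q is false, so <>q | (<>r -> q) is true.
    At e: <>q requires q at some successor in {d, f, g}.
      q holds at d, so <>q is true at e.
    At e: <>r is true, q is false, so <>r -> q is false.
      At e: <>r requires r at some successor in {d, f, g}.
        r holds at g, so <>r is true at e.
Satisfying worlds: {a, b, c, d, e, g}

a, b, c, d, e, g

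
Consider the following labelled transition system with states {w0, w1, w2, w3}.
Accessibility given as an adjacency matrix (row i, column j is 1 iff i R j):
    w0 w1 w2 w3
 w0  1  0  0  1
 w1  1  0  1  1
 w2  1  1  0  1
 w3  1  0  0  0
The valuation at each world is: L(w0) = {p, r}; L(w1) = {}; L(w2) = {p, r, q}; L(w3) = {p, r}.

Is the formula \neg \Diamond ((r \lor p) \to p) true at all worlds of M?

Let φ = \neg \Diamond ((r \lor p) \to p). Evaluate φ at each world:
  w0 (successors {w0, w3}): φ is false.
  w1 (successors {w0, w2, w3}): φ is false.
  w2 (successors {w0, w1, w3}): φ is false.
  w3 (successors {w0}): φ is false.
Detail at w0 (counterexample):
  At w0: \Diamond ((r \lor p) \to p) is true, so \neg \Diamond ((r \lor p) \to p) is false.
    At w0: \Diamond ((r \lor p) \to p) requires (r \lor p) \to p at some successor in {w0, w3}.
      (r \lor p) \to p holds at w0, so \Diamond ((r \lor p) \to p) is true at w0.

No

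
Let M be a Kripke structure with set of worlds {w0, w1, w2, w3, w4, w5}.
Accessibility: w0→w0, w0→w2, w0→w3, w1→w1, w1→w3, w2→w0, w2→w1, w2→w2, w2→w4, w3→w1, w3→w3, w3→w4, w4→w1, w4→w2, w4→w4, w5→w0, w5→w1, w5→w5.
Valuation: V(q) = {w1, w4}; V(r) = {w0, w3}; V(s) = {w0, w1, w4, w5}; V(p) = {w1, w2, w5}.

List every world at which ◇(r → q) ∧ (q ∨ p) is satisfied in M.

w1, w2, w4, w5

Let φ = ◇(r → q) ∧ (q ∨ p). Evaluate φ at each world:
  w0 (successors {w0, w2, w3}): φ is false.
  w1 (successors {w1, w3}): φ is true.
  w2 (successors {w0, w1, w2, w4}): φ is true.
  w3 (successors {w1, w3, w4}): φ is false.
  w4 (successors {w1, w2, w4}): φ is true.
  w5 (successors {w0, w1, w5}): φ is true.
For instance, at w5:
  At w5: ◇(r → q) is true, q ∨ p is true, so ◇(r → q) ∧ (q ∨ p) is true.
    At w5: ◇(r → q) requires r → q at some successor in {w0, w1, w5}.
      r → q holds at w1, so ◇(r → q) is true at w5.
Satisfying worlds: {w1, w2, w4, w5}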